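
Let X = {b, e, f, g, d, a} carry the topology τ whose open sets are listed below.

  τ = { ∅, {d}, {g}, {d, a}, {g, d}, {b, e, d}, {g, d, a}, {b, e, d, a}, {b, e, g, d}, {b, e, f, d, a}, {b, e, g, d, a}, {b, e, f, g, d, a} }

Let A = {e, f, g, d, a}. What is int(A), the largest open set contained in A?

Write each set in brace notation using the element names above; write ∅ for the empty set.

opens ⊆ A: ∅, {g}, {d}, {d, a}, {g, d}, {g, d, a}; union → int = {g, d, a}

{g, d, a}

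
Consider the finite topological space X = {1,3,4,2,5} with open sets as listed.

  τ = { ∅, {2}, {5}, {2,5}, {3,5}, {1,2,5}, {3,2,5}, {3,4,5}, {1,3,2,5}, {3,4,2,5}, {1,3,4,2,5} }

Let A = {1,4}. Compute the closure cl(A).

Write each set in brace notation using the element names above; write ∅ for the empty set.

{1,4}

complement {3,2,5}; its interior {3,2,5}; cl(A) = X∖{3,2,5} = {1,4}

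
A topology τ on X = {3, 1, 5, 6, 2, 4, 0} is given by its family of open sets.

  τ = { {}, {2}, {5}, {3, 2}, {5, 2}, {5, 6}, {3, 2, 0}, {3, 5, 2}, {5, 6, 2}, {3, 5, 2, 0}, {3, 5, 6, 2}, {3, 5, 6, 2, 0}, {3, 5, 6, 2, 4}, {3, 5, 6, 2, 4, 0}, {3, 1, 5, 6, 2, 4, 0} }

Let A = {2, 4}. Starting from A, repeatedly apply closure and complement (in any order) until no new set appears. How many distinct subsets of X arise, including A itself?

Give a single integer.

X∖A={3, 1, 5, 6, 0}, int(X∖A)={5, 6}, hence cl(A)={3, 1, 2, 4, 0}
Orbit (k=closure, c=complement):
  1. A     = {2, 4}
  2. kA    = {3, 1, 2, 4, 0}
  3. cA    = {3, 1, 5, 6, 0}
  4. ckA   = {5, 6}
  5. kcA   = {3, 1, 5, 6, 4, 0}
  6. kckA  = {1, 5, 6, 4}
  7. ckcA  = {2}
  8. ckckA = {3, 2, 0}
(closed under both — stop)

8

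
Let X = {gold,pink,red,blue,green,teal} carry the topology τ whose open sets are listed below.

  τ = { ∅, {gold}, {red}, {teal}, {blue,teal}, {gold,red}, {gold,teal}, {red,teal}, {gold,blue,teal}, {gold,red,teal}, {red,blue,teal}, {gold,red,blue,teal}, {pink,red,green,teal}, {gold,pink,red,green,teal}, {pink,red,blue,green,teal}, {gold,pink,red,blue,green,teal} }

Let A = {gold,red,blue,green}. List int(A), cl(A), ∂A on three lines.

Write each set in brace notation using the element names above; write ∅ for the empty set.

int(A) = {gold,red}
cl(A)  = {gold,pink,red,blue,green}
∂A     = {pink,blue,green}

U open, U⊆A: ∅, {gold}, {red}, {gold,red}. int(A) = ⋃ = {gold,red}
X∖A={pink,teal}, int(X∖A)={teal}, hence cl(A)={gold,pink,red,blue,green}
∂A: remove int from cl → {pink,blue,green}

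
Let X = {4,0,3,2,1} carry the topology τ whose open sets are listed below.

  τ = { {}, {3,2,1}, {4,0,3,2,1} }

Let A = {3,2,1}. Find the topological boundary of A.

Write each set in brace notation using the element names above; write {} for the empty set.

opens ⊆ A: {}, {3,2,1}; union → int = {3,2,1}
complement {4,0}; its interior {}; cl(A) = X∖{} = {4,0,3,2,1}
boundary = {4,0,3,2,1} ∖ {3,2,1} = {4,0}

{4,0}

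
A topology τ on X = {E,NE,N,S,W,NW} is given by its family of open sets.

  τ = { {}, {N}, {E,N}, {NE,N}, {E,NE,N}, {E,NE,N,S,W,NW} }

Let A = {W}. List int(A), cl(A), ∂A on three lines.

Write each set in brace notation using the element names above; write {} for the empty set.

int(A) = {}
cl(A)  = {S,W,NW}
∂A     = {S,W,NW}

open subsets of A: {}; so int(A) = {}
closure: X∖int(X∖A) = X∖{E,NE,N} = {S,W,NW}
∂A = {S,W,NW} minus {} = {S,W,NW}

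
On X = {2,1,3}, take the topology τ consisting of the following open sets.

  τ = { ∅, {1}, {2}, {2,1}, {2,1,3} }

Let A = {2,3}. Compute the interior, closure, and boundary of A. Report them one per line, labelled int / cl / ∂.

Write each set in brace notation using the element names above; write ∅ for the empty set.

int(A) = {2}
cl(A)  = {2,3}
∂A     = {3}

open subsets of A: ∅, {2}; so int(A) = {2}
closure: X∖int(X∖A) = X∖{1} = {2,3}
∂A = {2,3} minus {2} = {3}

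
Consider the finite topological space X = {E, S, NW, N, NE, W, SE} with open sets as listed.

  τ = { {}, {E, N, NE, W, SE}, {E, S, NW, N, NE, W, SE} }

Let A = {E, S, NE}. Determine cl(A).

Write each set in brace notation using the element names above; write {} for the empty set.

closure: X∖int(X∖A) = X∖{} = {E, S, NW, N, NE, W, SE}

{E, S, NW, N, NE, W, SE}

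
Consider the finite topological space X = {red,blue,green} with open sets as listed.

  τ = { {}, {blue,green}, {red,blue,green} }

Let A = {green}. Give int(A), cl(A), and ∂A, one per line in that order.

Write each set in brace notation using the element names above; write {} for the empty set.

int(A) = {}
cl(A)  = {red,blue,green}
∂A     = {red,blue,green}

open subsets of A: {}; so int(A) = {}
closure: X∖int(X∖A) = X∖{} = {red,blue,green}
∂A = {red,blue,green} minus {} = {red,blue,green}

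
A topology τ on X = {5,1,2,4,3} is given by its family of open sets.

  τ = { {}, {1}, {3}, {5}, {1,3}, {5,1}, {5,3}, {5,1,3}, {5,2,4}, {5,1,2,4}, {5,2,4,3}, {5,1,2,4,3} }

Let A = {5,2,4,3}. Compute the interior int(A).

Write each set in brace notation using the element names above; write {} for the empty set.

U open, U⊆A: {}, {5}, {3}, {5,3}, {5,2,4}, {5,2,4,3}. int(A) = ⋃ = {5,2,4,3}

{5,2,4,3}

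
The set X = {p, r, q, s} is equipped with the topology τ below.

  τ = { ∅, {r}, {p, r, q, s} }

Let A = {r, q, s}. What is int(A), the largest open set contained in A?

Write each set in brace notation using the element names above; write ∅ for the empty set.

U open, U⊆A: ∅, {r}. int(A) = ⋃ = {r}

{r}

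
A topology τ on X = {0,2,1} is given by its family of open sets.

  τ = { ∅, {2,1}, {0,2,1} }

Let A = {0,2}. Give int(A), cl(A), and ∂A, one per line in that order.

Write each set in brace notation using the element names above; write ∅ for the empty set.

U open, U⊆A: ∅. int(A) = ⋃ = ∅
X∖A={1}, int(X∖A)=∅, hence cl(A)={0,2,1}
∂A: remove int from cl → {0,2,1}

int(A) = ∅
cl(A)  = {0,2,1}
∂A     = {0,2,1}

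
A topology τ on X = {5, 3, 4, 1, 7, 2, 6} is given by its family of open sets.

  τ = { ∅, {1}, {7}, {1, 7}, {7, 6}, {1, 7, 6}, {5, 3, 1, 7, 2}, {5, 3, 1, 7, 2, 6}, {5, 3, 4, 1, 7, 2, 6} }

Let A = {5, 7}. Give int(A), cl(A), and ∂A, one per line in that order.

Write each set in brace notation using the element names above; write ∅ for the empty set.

int(A) = {7}
cl(A)  = {5, 3, 4, 7, 2, 6}
∂A     = {5, 3, 4, 2, 6}

interior: largest open inside A is {7} (from ∅, {7})
cl via duality: int({3, 4, 1, 2, 6}) = {1}, so X∖{1} = {5, 3, 4, 7, 2, 6}
cl∖int = {5, 3, 4, 2, 6}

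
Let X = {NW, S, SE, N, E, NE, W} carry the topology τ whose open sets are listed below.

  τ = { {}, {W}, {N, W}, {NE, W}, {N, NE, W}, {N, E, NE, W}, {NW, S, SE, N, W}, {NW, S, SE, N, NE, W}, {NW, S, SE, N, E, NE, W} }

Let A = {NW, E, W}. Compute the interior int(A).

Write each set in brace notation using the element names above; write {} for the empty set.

{W}

open subsets of A: {}, {W}; so int(A) = {W}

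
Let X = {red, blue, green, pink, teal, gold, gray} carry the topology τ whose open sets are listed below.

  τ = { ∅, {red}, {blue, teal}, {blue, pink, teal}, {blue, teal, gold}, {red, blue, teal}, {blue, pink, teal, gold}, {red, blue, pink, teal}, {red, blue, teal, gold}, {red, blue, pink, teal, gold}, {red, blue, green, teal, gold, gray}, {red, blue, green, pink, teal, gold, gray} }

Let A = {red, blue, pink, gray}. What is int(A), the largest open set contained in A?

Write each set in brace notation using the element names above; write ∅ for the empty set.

U open, U⊆A: ∅, {red}. int(A) = ⋃ = {red}

{red}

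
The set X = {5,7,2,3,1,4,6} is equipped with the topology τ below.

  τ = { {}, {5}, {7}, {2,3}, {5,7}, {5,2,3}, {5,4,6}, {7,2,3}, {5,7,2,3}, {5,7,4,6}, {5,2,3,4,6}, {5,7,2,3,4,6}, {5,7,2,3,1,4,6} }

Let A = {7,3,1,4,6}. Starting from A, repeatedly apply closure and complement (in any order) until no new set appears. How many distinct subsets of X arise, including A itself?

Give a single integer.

12

closure: X∖int(X∖A) = X∖{5} = {7,2,3,1,4,6}
Let k=closure and c=complement:
  1. A     = {7,3,1,4,6}
  2. kA    = {7,2,3,1,4,6}
  3. cA    = {5,2}
  4. ckA   = {5}
  5. kcA   = {5,2,3,1,4,6}
  6. kckA  = {5,1,4,6}
  7. ckcA  = {7}
  8. ckckA = {7,2,3}
  9. kckcA = {7,1}
  10. kckckA = {7,2,3,1}
  11. ckckcA = {5,2,3,4,6}
  12. ckckckA = {5,4,6}
— saturated at 12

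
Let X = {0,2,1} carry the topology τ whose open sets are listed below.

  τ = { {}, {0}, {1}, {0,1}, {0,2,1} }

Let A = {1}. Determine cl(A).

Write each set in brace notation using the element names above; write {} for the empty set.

{2,1}

closure: X∖int(X∖A) = X∖{0} = {2,1}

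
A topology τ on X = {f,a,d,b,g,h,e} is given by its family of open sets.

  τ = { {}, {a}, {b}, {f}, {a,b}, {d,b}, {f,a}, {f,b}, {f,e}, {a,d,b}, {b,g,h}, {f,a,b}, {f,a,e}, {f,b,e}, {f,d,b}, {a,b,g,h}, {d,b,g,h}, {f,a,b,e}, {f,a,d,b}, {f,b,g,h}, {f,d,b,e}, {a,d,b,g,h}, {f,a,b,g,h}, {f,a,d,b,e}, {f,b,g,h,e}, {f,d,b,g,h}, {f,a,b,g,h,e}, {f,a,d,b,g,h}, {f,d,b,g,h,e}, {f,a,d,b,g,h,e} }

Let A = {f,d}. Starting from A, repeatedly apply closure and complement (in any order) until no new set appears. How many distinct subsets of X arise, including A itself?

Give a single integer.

X∖A={a,b,g,h,e}, int(X∖A)={a,b,g,h}, hence cl(A)={f,d,e}
Orbit (k=closure, c=complement):
  1. A     = {f,d}
  2. kA    = {f,d,e}
  3. cA    = {a,b,g,h,e}
  4. ckA   = {a,b,g,h}
  5. kcA   = {a,d,b,g,h,e}
  6. kckA  = {a,d,b,g,h}
  7. ckcA  = {f}
  8. ckckA = {f,e}
(closed under both — stop)

8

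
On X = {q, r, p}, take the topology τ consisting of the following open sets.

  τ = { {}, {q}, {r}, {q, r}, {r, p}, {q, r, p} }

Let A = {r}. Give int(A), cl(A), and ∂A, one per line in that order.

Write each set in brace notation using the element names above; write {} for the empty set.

open subsets of A: {}, {r}; so int(A) = {r}
closure: X∖int(X∖A) = X∖{q} = {r, p}
∂A = {r, p} minus {r} = {p}

int(A) = {r}
cl(A)  = {r, p}
∂A     = {p}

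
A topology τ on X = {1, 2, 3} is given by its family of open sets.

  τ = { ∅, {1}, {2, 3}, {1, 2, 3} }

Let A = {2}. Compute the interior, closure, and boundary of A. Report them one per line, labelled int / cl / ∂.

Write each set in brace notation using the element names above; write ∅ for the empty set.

U open, U⊆A: ∅. int(A) = ⋃ = ∅
X∖A={1, 3}, int(X∖A)={1}, hence cl(A)={2, 3}
∂A: remove int from cl → {2, 3}

int(A) = ∅
cl(A)  = {2, 3}
∂A     = {2, 3}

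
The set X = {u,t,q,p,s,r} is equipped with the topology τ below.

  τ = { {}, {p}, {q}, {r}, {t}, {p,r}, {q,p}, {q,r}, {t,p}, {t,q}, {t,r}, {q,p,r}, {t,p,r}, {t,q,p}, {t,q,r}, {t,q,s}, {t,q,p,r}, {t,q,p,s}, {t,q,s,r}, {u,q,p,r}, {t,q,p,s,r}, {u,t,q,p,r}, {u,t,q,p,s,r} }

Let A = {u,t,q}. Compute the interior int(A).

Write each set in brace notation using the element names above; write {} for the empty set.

{t,q}

U open, U⊆A: {}, {t}, {q}, {t,q}. int(A) = ⋃ = {t,q}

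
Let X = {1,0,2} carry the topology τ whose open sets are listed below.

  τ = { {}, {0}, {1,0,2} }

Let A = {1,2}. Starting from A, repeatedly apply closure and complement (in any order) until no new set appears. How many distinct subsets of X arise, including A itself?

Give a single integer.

4

closure: X∖int(X∖A) = X∖{0} = {1,2}
Let k=closure and c=complement:
  1. A     = {1,2}
  2. cA    = {0}
  3. kcA   = {1,0,2}
  4. ckcA  = {}
— saturated at 4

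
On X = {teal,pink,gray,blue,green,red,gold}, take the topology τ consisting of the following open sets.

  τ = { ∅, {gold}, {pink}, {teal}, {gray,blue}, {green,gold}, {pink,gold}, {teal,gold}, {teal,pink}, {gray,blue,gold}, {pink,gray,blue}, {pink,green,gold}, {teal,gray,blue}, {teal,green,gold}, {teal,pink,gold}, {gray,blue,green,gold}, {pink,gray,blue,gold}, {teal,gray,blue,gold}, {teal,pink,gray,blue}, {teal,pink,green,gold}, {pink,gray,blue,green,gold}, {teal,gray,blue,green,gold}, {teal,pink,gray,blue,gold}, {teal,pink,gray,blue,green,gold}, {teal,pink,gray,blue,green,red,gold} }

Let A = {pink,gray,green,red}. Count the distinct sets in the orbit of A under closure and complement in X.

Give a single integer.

cl via duality: int({teal,blue,gold}) = {teal,gold}, so X∖{teal,gold} = {pink,gray,blue,green,red}
Write k for closure, c for complement:
  1. A     = {pink,gray,green,red}
  2. kA    = {pink,gray,blue,green,red}
  3. cA    = {teal,blue,gold}
  4. ckA   = {teal,gold}
  5. kcA   = {teal,gray,blue,green,red,gold}
  6. kckA  = {teal,green,red,gold}
  7. ckcA  = {pink}
  8. ckckA = {pink,gray,blue}
  9. kckcA = {pink,red}
  10. kckckA = {pink,gray,blue,red}
  11. ckckcA = {teal,gray,blue,green,gold}
  12. ckckckA = {teal,green,gold}
applying k or c yields no new set

12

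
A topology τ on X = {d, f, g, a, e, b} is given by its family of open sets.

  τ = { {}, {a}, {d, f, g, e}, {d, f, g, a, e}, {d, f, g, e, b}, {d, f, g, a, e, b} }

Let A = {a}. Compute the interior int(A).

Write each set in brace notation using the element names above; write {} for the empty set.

{a}

open subsets of A: {}, {a}; so int(A) = {a}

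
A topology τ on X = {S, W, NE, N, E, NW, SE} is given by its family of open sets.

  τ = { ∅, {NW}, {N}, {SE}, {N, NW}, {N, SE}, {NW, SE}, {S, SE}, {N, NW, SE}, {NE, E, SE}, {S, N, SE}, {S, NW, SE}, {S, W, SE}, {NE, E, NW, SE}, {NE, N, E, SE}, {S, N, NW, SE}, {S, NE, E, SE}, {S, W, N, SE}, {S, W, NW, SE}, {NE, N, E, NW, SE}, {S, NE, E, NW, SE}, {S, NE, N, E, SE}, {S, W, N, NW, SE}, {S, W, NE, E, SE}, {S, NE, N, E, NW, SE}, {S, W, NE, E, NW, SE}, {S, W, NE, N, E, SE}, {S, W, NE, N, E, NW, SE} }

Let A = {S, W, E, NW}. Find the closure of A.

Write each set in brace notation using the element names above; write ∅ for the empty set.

{S, W, NE, E, NW}

X∖A={NE, N, SE}, int(X∖A)={N, SE}, hence cl(A)={S, W, NE, E, NW}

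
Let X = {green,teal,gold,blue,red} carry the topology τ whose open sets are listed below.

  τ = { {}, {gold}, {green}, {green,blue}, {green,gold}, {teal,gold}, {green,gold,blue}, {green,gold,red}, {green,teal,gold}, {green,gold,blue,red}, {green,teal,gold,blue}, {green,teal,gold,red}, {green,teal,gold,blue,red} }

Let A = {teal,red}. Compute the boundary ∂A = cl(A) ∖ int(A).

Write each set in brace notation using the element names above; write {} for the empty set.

open subsets of A: {}; so int(A) = {}
closure: X∖int(X∖A) = X∖{green,gold,blue} = {teal,red}
∂A = {teal,red} minus {} = {teal,red}

{teal,red}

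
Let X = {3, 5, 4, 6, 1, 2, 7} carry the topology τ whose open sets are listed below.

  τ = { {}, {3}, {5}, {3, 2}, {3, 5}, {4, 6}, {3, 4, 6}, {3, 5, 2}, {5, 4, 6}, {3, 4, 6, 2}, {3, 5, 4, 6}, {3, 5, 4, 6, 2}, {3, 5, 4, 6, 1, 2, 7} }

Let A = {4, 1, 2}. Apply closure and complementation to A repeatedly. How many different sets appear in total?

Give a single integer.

complement {3, 5, 6, 7}; its interior {3, 5}; cl(A) = X∖{3, 5} = {4, 6, 1, 2, 7}
With k = closure, c = complement:
  1. A     = {4, 1, 2}
  2. kA    = {4, 6, 1, 2, 7}
  3. cA    = {3, 5, 6, 7}
  4. ckA   = {3, 5}
  5. kcA   = {3, 5, 4, 6, 1, 2, 7}
  6. kckA  = {3, 5, 1, 2, 7}
  7. ckcA  = {}
  8. ckckA = {4, 6}
  9. kckckA = {4, 6, 1, 7}
  10. ckckckA = {3, 5, 2}
k, c of each give nothing new

10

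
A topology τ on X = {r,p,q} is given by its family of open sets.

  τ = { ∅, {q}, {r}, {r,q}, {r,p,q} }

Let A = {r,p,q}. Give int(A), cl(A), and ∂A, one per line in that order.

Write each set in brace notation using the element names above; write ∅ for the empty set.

interior: largest open inside A is {r,p,q} (from ∅, {q}, {r}, {r,q}, {r,p,q})
cl via duality: int(∅) = ∅, so X∖∅ = {r,p,q}
cl∖int = ∅

int(A) = {r,p,q}
cl(A)  = {r,p,q}
∂A     = ∅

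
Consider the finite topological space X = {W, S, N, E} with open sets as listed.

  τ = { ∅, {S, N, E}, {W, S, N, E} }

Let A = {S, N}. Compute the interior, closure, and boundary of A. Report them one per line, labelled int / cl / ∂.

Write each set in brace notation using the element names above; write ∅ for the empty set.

int(A) = ∅
cl(A)  = {W, S, N, E}
∂A     = {W, S, N, E}

interior: largest open inside A is ∅ (from ∅)
cl via duality: int({W, E}) = ∅, so X∖∅ = {W, S, N, E}
cl∖int = {W, S, N, E}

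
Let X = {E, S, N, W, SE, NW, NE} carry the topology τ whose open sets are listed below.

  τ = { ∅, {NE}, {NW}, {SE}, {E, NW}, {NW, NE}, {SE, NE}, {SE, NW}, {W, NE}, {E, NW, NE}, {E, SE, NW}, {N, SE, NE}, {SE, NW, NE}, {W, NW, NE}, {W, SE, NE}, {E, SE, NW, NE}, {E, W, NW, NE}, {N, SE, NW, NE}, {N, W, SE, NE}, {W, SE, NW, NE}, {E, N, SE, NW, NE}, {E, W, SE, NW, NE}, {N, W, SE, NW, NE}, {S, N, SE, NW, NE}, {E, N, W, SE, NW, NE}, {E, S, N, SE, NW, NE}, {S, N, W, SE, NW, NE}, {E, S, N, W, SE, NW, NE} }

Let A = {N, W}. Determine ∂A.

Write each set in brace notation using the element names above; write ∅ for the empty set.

{S, N, W}

interior: largest open inside A is ∅ (from ∅)
cl via duality: int({E, S, SE, NW, NE}) = {E, SE, NW, NE}, so X∖{E, SE, NW, NE} = {S, N, W}
cl∖int = {S, N, W}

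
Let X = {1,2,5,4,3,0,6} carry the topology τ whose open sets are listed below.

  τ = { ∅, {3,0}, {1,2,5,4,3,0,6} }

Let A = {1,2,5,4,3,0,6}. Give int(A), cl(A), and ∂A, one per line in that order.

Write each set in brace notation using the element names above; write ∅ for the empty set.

int(A) = {1,2,5,4,3,0,6}
cl(A)  = {1,2,5,4,3,0,6}
∂A     = ∅

interior: largest open inside A is {1,2,5,4,3,0,6} (from ∅, {3,0}, {1,2,5,4,3,0,6})
cl via duality: int(∅) = ∅, so X∖∅ = {1,2,5,4,3,0,6}
cl∖int = ∅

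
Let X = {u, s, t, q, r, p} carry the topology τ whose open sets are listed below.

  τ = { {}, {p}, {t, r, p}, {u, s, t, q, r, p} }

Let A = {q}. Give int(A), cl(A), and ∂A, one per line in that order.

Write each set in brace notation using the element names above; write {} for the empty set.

interior: largest open inside A is {} (from {})
cl via duality: int({u, s, t, r, p}) = {t, r, p}, so X∖{t, r, p} = {u, s, q}
cl∖int = {u, s, q}

int(A) = {}
cl(A)  = {u, s, q}
∂A     = {u, s, q}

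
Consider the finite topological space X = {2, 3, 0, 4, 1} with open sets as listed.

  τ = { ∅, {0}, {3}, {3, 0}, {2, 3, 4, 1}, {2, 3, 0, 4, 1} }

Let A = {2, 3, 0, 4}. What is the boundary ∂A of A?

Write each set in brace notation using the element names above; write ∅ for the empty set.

opens ⊆ A: ∅, {0}, {3}, {3, 0}; union → int = {3, 0}
complement {1}; its interior ∅; cl(A) = X∖∅ = {2, 3, 0, 4, 1}
boundary = {2, 3, 0, 4, 1} ∖ {3, 0} = {2, 4, 1}

{2, 4, 1}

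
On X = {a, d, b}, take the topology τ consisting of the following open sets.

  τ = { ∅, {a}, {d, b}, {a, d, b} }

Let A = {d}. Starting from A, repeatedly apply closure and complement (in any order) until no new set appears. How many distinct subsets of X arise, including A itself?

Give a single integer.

complement {a, b}; its interior {a}; cl(A) = X∖{a} = {d, b}
With k = closure, c = complement:
  1. A     = {d}
  2. kA    = {d, b}
  3. cA    = {a, b}
  4. ckA   = {a}
  5. kcA   = {a, d, b}
  6. ckcA  = ∅
k, c of each give nothing new

6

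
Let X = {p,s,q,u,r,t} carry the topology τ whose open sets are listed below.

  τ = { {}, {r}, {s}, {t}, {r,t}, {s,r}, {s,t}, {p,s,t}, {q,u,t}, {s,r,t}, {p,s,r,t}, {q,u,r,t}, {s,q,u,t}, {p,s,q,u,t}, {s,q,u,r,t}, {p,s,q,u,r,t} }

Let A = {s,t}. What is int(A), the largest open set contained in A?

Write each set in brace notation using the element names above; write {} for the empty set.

opens ⊆ A: {}, {t}, {s}, {s,t}; union → int = {s,t}

{s,t}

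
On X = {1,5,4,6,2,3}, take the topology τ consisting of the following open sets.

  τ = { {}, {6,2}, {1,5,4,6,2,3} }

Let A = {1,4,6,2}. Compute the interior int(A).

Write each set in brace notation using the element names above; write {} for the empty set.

{6,2}

interior: largest open inside A is {6,2} (from {}, {6,2})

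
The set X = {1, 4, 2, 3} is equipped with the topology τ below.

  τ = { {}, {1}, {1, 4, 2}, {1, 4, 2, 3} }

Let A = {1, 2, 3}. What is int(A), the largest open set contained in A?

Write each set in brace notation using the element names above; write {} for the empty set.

{1}

open subsets of A: {}, {1}; so int(A) = {1}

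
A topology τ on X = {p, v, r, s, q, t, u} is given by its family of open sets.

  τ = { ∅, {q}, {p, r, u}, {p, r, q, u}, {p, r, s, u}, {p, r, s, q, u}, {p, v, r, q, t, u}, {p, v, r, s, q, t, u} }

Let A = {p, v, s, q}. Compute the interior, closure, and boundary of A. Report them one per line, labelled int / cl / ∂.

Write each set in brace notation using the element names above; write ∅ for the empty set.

int(A) = {q}
cl(A)  = {p, v, r, s, q, t, u}
∂A     = {p, v, r, s, t, u}

U open, U⊆A: ∅, {q}. int(A) = ⋃ = {q}
X∖A={r, t, u}, int(X∖A)=∅, hence cl(A)={p, v, r, s, q, t, u}
∂A: remove int from cl → {p, v, r, s, t, u}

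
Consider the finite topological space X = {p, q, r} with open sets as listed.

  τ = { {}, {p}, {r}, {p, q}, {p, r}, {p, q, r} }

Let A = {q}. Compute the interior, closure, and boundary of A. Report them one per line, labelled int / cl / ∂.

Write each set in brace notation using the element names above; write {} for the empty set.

int(A) = {}
cl(A)  = {q}
∂A     = {q}

opens ⊆ A: {}; union → int = {}
complement {p, r}; its interior {p, r}; cl(A) = X∖{p, r} = {q}
boundary = {q} ∖ {} = {q}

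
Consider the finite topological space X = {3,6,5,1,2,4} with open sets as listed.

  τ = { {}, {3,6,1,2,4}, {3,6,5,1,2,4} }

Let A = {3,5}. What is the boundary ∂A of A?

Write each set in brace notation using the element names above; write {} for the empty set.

open subsets of A: {}; so int(A) = {}
closure: X∖int(X∖A) = X∖{} = {3,6,5,1,2,4}
∂A = {3,6,5,1,2,4} minus {} = {3,6,5,1,2,4}

{3,6,5,1,2,4}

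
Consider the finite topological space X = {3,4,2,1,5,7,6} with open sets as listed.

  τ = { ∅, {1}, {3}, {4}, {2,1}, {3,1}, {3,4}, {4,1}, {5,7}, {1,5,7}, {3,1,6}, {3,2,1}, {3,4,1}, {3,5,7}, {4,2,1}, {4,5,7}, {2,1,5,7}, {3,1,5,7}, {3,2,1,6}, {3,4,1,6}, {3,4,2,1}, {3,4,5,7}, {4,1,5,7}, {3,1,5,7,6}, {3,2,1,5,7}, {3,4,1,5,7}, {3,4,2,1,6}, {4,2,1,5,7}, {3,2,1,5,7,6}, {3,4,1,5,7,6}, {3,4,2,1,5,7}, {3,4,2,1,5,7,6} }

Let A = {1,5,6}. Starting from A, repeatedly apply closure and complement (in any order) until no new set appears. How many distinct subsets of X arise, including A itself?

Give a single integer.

12

closure: X∖int(X∖A) = X∖{3,4} = {2,1,5,7,6}
Let k=closure and c=complement:
  1. A     = {1,5,6}
  2. kA    = {2,1,5,7,6}
  3. cA    = {3,4,2,7}
  4. ckA   = {3,4}
  5. kcA   = {3,4,2,5,7,6}
  6. kckA  = {3,4,6}
  7. ckcA  = {1}
  8. ckckA = {2,1,5,7}
  9. kckcA = {2,1,6}
  10. ckckcA = {3,4,5,7}
  11. kckckcA = {3,4,5,7,6}
  12. ckckckcA = {2,1}
— saturated at 12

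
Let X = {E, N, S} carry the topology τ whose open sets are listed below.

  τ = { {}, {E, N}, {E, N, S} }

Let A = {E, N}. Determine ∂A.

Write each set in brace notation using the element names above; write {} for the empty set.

interior: largest open inside A is {E, N} (from {}, {E, N})
cl via duality: int({S}) = {}, so X∖{} = {E, N, S}
cl∖int = {S}

{S}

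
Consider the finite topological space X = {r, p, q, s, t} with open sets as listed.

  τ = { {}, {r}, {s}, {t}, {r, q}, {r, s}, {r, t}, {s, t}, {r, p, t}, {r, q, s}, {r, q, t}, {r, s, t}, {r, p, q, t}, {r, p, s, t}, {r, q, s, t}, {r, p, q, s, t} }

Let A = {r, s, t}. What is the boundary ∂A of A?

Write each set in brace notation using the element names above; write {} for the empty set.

open subsets of A: {}, {t}, {r}, {s}, {r, s}, {s, t}, {r, t}, {r, s, t}; so int(A) = {r, s, t}
closure: X∖int(X∖A) = X∖{} = {r, p, q, s, t}
∂A = {r, p, q, s, t} minus {r, s, t} = {p, q}

{p, q}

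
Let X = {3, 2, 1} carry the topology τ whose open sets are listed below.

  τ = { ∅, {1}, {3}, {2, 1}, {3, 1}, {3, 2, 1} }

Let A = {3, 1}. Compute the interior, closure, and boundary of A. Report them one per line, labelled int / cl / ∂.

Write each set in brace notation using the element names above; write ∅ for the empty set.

open subsets of A: ∅, {3}, {1}, {3, 1}; so int(A) = {3, 1}
closure: X∖int(X∖A) = X∖∅ = {3, 2, 1}
∂A = {3, 2, 1} minus {3, 1} = {2}

int(A) = {3, 1}
cl(A)  = {3, 2, 1}
∂A     = {2}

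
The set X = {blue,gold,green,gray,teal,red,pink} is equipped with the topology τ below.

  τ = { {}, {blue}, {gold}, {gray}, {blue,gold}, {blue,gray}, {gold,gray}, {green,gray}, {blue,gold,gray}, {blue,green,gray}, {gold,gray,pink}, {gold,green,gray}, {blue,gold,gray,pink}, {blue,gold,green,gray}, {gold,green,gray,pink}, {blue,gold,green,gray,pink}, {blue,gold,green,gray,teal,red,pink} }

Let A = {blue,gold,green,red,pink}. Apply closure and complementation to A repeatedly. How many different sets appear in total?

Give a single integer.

8

cl via duality: int({gray,teal}) = {gray}, so X∖{gray} = {blue,gold,green,teal,red,pink}
Write k for closure, c for complement:
  1. A     = {blue,gold,green,red,pink}
  2. kA    = {blue,gold,green,teal,red,pink}
  3. cA    = {gray,teal}
  4. ckA   = {gray}
  5. kcA   = {green,gray,teal,red,pink}
  6. ckcA  = {blue,gold}
  7. kckcA = {blue,gold,teal,red,pink}
  8. ckckcA = {green,gray}
applying k or c yields no new set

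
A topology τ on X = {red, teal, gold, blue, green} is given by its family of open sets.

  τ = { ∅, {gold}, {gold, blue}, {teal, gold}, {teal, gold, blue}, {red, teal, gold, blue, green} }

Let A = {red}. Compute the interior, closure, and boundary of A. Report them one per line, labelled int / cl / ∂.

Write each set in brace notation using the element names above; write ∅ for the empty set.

open subsets of A: ∅; so int(A) = ∅
closure: X∖int(X∖A) = X∖{teal, gold, blue} = {red, green}
∂A = {red, green} minus ∅ = {red, green}

int(A) = ∅
cl(A)  = {red, green}
∂A     = {red, green}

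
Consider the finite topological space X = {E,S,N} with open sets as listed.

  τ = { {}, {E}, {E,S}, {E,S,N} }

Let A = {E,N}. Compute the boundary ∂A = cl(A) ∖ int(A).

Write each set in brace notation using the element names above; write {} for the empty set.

{S,N}

interior: largest open inside A is {E} (from {}, {E})
cl via duality: int({S}) = {}, so X∖{} = {E,S,N}
cl∖int = {S,N}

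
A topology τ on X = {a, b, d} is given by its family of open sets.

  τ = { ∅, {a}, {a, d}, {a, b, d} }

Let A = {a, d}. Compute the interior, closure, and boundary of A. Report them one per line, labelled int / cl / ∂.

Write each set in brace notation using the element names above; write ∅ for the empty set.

open subsets of A: ∅, {a}, {a, d}; so int(A) = {a, d}
closure: X∖int(X∖A) = X∖∅ = {a, b, d}
∂A = {a, b, d} minus {a, d} = {b}

int(A) = {a, d}
cl(A)  = {a, b, d}
∂A     = {b}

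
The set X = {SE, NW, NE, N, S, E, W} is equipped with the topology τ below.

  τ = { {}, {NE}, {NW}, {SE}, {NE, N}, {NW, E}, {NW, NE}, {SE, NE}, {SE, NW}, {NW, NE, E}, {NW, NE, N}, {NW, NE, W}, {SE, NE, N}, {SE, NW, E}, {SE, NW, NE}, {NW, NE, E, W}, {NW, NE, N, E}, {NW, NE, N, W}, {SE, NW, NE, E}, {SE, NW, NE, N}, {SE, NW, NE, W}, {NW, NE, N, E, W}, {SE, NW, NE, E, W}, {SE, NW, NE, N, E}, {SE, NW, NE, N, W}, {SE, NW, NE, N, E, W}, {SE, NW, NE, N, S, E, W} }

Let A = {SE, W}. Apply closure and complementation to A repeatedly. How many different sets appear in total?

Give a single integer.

8

X∖A={NW, NE, N, S, E}, int(X∖A)={NW, NE, N, E}, hence cl(A)={SE, S, W}
Orbit (k=closure, c=complement):
  1. A     = {SE, W}
  2. kA    = {SE, S, W}
  3. cA    = {NW, NE, N, S, E}
  4. ckA   = {NW, NE, N, E}
  5. kcA   = {NW, NE, N, S, E, W}
  6. ckcA  = {SE}
  7. kckcA = {SE, S}
  8. ckckcA = {NW, NE, N, E, W}
(closed under both — stop)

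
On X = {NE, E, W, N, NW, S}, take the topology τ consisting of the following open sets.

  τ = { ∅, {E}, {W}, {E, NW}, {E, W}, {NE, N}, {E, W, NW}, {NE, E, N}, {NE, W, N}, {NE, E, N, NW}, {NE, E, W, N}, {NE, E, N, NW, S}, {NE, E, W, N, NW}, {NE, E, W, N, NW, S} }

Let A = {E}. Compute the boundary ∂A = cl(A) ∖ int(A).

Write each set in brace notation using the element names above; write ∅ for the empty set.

interior: largest open inside A is {E} (from ∅, {E})
cl via duality: int({NE, W, N, NW, S}) = {NE, W, N}, so X∖{NE, W, N} = {E, NW, S}
cl∖int = {NW, S}

{NW, S}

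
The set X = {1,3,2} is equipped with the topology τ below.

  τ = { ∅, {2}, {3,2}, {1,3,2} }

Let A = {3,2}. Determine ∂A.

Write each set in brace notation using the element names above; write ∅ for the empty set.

{1}

interior: largest open inside A is {3,2} (from ∅, {2}, {3,2})
cl via duality: int({1}) = ∅, so X∖∅ = {1,3,2}
cl∖int = {1}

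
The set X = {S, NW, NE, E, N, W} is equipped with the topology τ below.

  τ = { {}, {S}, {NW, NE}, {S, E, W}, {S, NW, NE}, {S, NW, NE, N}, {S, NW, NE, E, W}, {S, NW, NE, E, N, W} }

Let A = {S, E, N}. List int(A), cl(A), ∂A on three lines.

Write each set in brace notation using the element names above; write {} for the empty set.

opens ⊆ A: {}, {S}; union → int = {S}
complement {NW, NE, W}; its interior {NW, NE}; cl(A) = X∖{NW, NE} = {S, E, N, W}
boundary = {S, E, N, W} ∖ {S} = {E, N, W}

int(A) = {S}
cl(A)  = {S, E, N, W}
∂A     = {E, N, W}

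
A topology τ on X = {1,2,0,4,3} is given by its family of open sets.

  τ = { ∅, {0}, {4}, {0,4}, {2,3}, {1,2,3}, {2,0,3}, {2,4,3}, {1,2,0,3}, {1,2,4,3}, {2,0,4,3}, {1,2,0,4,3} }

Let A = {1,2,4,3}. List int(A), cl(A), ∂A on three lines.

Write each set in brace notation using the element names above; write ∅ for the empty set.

interior: largest open inside A is {1,2,4,3} (from ∅, {4}, {2,3}, {2,4,3}, {1,2,3}, {1,2,4,3})
cl via duality: int({0}) = {0}, so X∖{0} = {1,2,4,3}
cl∖int = ∅

int(A) = {1,2,4,3}
cl(A)  = {1,2,4,3}
∂A     = ∅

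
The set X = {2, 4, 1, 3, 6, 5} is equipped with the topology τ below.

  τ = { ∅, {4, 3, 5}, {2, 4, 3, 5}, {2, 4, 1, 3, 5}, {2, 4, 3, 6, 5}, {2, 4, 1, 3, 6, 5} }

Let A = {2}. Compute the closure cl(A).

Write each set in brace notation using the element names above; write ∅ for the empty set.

X∖A={4, 1, 3, 6, 5}, int(X∖A)={4, 3, 5}, hence cl(A)={2, 1, 6}

{2, 1, 6}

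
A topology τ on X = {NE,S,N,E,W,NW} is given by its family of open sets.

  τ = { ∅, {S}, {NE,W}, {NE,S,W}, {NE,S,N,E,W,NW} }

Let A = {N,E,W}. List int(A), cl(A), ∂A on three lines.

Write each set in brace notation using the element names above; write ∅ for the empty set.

int(A) = ∅
cl(A)  = {NE,N,E,W,NW}
∂A     = {NE,N,E,W,NW}

U open, U⊆A: ∅. int(A) = ⋃ = ∅
X∖A={NE,S,NW}, int(X∖A)={S}, hence cl(A)={NE,N,E,W,NW}
∂A: remove int from cl → {NE,N,E,W,NW}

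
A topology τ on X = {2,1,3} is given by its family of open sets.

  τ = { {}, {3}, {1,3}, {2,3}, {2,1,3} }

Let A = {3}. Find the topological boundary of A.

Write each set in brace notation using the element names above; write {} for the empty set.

interior: largest open inside A is {3} (from {}, {3})
cl via duality: int({2,1}) = {}, so X∖{} = {2,1,3}
cl∖int = {2,1}

{2,1}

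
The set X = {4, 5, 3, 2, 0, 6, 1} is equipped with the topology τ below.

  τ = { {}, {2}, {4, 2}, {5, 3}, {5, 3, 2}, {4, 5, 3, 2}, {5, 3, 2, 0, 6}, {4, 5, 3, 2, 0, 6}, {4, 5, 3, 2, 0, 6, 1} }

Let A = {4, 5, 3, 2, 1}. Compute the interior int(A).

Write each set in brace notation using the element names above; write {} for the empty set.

{4, 5, 3, 2}

opens ⊆ A: {}, {2}, {4, 2}, {5, 3}, {5, 3, 2}, {4, 5, 3, 2}; union → int = {4, 5, 3, 2}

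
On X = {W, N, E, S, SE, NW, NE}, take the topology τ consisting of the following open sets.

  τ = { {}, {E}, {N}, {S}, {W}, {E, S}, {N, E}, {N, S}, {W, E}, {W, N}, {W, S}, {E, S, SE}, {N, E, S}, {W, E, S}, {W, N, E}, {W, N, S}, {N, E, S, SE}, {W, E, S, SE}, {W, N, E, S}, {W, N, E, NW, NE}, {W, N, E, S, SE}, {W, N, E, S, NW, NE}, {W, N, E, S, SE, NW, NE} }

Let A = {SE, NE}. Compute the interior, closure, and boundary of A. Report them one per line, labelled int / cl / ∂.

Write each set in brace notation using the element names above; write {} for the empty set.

int(A) = {}
cl(A)  = {SE, NW, NE}
∂A     = {SE, NW, NE}

opens ⊆ A: {}; union → int = {}
complement {W, N, E, S, NW}; its interior {W, N, E, S}; cl(A) = X∖{W, N, E, S} = {SE, NW, NE}
boundary = {SE, NW, NE} ∖ {} = {SE, NW, NE}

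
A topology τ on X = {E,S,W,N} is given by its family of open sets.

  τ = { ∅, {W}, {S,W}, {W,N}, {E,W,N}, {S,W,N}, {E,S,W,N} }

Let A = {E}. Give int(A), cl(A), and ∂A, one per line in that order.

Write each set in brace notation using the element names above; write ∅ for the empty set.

interior: largest open inside A is ∅ (from ∅)
cl via duality: int({S,W,N}) = {S,W,N}, so X∖{S,W,N} = {E}
cl∖int = {E}

int(A) = ∅
cl(A)  = {E}
∂A     = {E}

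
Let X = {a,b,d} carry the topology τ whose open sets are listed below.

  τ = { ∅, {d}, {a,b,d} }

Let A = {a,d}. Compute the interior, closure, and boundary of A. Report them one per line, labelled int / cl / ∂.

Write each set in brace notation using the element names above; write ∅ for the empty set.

int(A) = {d}
cl(A)  = {a,b,d}
∂A     = {a,b}

U open, U⊆A: ∅, {d}. int(A) = ⋃ = {d}
X∖A={b}, int(X∖A)=∅, hence cl(A)={a,b,d}
∂A: remove int from cl → {a,b}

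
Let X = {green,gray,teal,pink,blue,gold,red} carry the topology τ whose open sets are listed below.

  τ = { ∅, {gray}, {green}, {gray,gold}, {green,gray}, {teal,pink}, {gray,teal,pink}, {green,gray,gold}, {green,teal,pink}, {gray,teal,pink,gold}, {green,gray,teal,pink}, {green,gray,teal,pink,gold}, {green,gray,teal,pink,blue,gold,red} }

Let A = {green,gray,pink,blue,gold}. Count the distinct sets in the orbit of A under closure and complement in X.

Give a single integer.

complement {teal,red}; its interior ∅; cl(A) = X∖∅ = {green,gray,teal,pink,blue,gold,red}
With k = closure, c = complement:
  1. A     = {green,gray,pink,blue,gold}
  2. kA    = {green,gray,teal,pink,blue,gold,red}
  3. cA    = {teal,red}
  4. ckA   = ∅
  5. kcA   = {teal,pink,blue,red}
  6. ckcA  = {green,gray,gold}
  7. kckcA = {green,gray,blue,gold,red}
  8. ckckcA = {teal,pink}
k, c of each give nothing new

8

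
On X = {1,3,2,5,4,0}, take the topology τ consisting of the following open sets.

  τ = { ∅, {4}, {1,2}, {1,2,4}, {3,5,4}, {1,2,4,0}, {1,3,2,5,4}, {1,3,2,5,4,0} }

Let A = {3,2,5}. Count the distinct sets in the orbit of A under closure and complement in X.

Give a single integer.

10

closure: X∖int(X∖A) = X∖{4} = {1,3,2,5,0}
Let k=closure and c=complement:
  1. A     = {3,2,5}
  2. kA    = {1,3,2,5,0}
  3. cA    = {1,4,0}
  4. ckA   = {4}
  5. kcA   = {1,3,2,5,4,0}
  6. kckA  = {3,5,4,0}
  7. ckcA  = ∅
  8. ckckA = {1,2}
  9. kckckA = {1,2,0}
  10. ckckckA = {3,5,4}
— saturated at 10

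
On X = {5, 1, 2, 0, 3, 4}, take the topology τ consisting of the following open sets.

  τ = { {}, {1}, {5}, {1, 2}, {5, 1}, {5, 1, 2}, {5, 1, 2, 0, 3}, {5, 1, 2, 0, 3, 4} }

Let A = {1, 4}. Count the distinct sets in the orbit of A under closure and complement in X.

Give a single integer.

closure: X∖int(X∖A) = X∖{5} = {1, 2, 0, 3, 4}
Let k=closure and c=complement:
  1. A     = {1, 4}
  2. kA    = {1, 2, 0, 3, 4}
  3. cA    = {5, 2, 0, 3}
  4. ckA   = {5}
  5. kcA   = {5, 2, 0, 3, 4}
  6. kckA  = {5, 0, 3, 4}
  7. ckcA  = {1}
  8. ckckA = {1, 2}
— saturated at 8

8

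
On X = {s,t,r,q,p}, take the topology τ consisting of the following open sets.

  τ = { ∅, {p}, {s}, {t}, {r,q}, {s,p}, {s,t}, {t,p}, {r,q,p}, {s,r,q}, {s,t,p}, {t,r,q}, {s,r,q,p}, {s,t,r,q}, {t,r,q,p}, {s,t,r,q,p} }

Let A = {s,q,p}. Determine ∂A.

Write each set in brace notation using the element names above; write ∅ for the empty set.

interior: largest open inside A is {s,p} (from ∅, {p}, {s}, {s,p})
cl via duality: int({t,r}) = {t}, so X∖{t} = {s,r,q,p}
cl∖int = {r,q}

{r,q}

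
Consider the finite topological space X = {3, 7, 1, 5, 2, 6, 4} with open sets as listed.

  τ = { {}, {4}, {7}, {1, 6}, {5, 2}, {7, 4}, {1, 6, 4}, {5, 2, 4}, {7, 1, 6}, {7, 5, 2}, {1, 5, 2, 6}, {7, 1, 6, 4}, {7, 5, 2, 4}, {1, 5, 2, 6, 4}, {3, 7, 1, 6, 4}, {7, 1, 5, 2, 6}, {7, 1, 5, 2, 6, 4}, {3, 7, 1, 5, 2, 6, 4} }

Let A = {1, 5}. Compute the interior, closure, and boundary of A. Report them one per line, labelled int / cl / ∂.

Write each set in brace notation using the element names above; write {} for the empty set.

int(A) = {}
cl(A)  = {3, 1, 5, 2, 6}
∂A     = {3, 1, 5, 2, 6}

U open, U⊆A: {}. int(A) = ⋃ = {}
X∖A={3, 7, 2, 6, 4}, int(X∖A)={7, 4}, hence cl(A)={3, 1, 5, 2, 6}
∂A: remove int from cl → {3, 1, 5, 2, 6}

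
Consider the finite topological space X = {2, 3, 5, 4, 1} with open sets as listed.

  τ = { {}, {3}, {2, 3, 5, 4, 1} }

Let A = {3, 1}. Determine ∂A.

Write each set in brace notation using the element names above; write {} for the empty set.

{2, 5, 4, 1}

U open, U⊆A: {}, {3}. int(A) = ⋃ = {3}
X∖A={2, 5, 4}, int(X∖A)={}, hence cl(A)={2, 3, 5, 4, 1}
∂A: remove int from cl → {2, 5, 4, 1}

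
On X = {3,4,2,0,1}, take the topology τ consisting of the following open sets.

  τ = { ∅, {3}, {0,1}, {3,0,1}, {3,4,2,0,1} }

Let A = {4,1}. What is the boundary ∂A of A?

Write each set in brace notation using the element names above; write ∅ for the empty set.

{4,2,0,1}

open subsets of A: ∅; so int(A) = ∅
closure: X∖int(X∖A) = X∖{3} = {4,2,0,1}
∂A = {4,2,0,1} minus ∅ = {4,2,0,1}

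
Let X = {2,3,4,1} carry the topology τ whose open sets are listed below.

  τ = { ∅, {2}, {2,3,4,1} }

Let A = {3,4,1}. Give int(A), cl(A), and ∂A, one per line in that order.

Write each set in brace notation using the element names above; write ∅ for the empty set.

int(A) = ∅
cl(A)  = {3,4,1}
∂A     = {3,4,1}

U open, U⊆A: ∅. int(A) = ⋃ = ∅
X∖A={2}, int(X∖A)={2}, hence cl(A)={3,4,1}
∂A: remove int from cl → {3,4,1}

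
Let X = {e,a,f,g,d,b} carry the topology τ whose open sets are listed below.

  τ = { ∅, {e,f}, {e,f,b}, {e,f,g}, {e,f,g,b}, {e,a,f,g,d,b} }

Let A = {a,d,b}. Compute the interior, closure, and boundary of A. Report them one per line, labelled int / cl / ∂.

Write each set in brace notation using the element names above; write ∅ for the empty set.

open subsets of A: ∅; so int(A) = ∅
closure: X∖int(X∖A) = X∖{e,f,g} = {a,d,b}
∂A = {a,d,b} minus ∅ = {a,d,b}

int(A) = ∅
cl(A)  = {a,d,b}
∂A     = {a,d,b}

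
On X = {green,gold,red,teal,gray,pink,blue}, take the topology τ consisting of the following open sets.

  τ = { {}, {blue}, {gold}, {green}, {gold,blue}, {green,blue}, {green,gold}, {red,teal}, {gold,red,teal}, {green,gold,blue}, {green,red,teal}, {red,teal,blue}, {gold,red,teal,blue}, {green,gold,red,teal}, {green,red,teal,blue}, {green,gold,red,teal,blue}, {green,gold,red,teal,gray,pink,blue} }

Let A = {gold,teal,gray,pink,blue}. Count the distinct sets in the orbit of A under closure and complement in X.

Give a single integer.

10

complement {green,red}; its interior {green}; cl(A) = X∖{green} = {gold,red,teal,gray,pink,blue}
With k = closure, c = complement:
  1. A     = {gold,teal,gray,pink,blue}
  2. kA    = {gold,red,teal,gray,pink,blue}
  3. cA    = {green,red}
  4. ckA   = {green}
  5. kcA   = {green,red,teal,gray,pink}
  6. kckA  = {green,gray,pink}
  7. ckcA  = {gold,blue}
  8. ckckA = {gold,red,teal,blue}
  9. kckcA = {gold,gray,pink,blue}
  10. ckckcA = {green,red,teal}
k, c of each give nothing new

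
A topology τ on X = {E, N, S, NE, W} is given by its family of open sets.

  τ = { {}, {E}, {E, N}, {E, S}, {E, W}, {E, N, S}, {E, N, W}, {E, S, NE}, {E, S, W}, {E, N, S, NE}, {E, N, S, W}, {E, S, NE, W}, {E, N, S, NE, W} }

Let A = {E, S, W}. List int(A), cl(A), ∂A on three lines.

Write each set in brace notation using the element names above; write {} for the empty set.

int(A) = {E, S, W}
cl(A)  = {E, N, S, NE, W}
∂A     = {N, NE}

U open, U⊆A: {}, {E}, {E, S}, {E, W}, {E, S, W}. int(A) = ⋃ = {E, S, W}
X∖A={N, NE}, int(X∖A)={}, hence cl(A)={E, N, S, NE, W}
∂A: remove int from cl → {N, NE}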